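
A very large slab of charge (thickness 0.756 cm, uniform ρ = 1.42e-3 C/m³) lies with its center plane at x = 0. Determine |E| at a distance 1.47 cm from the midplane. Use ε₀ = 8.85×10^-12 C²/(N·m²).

The point |x| = 1.47 cm lies outside the slab (half-thickness 0.00378 m). A symmetric pillbox spanning the full slab encloses Q_enc = ρ·d·A.
Flux = 2EA ⇒ E = |ρ|d/(2ε₀), independent of distance outside.
E = (1.42e-3)(0.00756)/(2·8.85×10^-12) = 6.07e5 N/C.

E = 6.07×10^5 V/m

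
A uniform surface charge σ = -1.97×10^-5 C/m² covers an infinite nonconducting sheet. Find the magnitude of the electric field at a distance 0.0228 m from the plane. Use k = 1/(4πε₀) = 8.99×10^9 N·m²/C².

The symmetry is planar: E is normal to the sheet and the same magnitude on both sides. Take a pillbox straddling the sheet with end-cap area A.
Flux Φ = 2EA and Q_enc = σA, so 2EA = σA/ε₀ ⇒ E = |σ|/(2ε₀), independent of distance.
E = 2πk|σ| = 2π(8.99×10^9)(1.97×10^-5) = 1.11e6 N/C.

|E| = 1.11e6 V/m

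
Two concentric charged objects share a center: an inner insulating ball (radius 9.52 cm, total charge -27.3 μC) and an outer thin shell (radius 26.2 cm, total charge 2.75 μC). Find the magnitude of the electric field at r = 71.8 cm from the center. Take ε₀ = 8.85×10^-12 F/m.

Use a concentric Gaussian sphere at r = 71.8 cm (r > 26.2 cm, enclosing both).
Q_enc = (-27.3 μC) + (2.75 μC) = -2.455×10^-5 C.
Since E is radial and uniform over the Gaussian sphere, Φ = E·4πr² = Q_enc/ε₀.
E = |Q_enc|/(4πε₀r²) = (2.455×10^-5)/(4π·8.85×10^-12·(0.718)²) = 4.28×10^5 N/C.

|E| ≈ 4.28×10^5 N/C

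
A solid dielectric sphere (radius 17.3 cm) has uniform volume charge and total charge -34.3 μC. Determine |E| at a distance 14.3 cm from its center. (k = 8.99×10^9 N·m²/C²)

By spherical symmetry E is radial; choose a Gaussian sphere of radius r = 14.3 cm (r < R).
For a uniform sphere the enclosed fraction is (r/R)³, so Q_enc = (-34.3 μC)(0.143/0.173)³ = -1.937e-5 C.
Gauss's law: E·4πr² = Q_enc/ε₀.
E = k|Q_enc|/r² = (8.99×10^9)(1.937×10^-5)/(0.143)² = 8.52×10^6 N/C.

|E| ≈ 8.52×10^6 V/m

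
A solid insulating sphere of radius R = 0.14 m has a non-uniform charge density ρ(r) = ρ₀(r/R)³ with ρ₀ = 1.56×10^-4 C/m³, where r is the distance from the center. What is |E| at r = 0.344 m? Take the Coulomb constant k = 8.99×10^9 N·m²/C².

|E| = 6.81×10^4 N/C

Symmetry ⇒ E = E(r) r̂. Gaussian sphere of radius r = 0.344 m (r > R, all charge enclosed).
Q_enc = 4π ∫₀^R ρ₀(r'/R)^3 r'² dr' = 4πρ₀R³/6 = 8.965e-7 C.
Applying ∮E·dA = Q_enc/ε₀ with Φ = E(4πr²):
E = k|Q_enc|/r² = (8.99×10^9)(8.965×10^-7)/(0.344)² = 6.81×10^4 N/C.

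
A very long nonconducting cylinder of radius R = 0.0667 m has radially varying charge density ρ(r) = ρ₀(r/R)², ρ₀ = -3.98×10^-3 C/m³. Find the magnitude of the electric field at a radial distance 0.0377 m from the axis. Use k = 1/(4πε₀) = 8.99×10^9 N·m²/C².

Choose a coaxial cylinder of radius r = 0.0377 m (arbitrary length L) as the Gaussian surface (r < R).
Integrating ρ over the cross-section to radius r: λ_enc = (2πρ₀/R²) ∫₀^r r'^3 dr' = 2πρ₀ r^4/(4·R²) = -2.839e-6 C/m.
Since E is radial and uniform over the curved surface, Φ = E·2πrL = Q_enc/ε₀ = λ_enc L/ε₀.
E = 2k|λ_enc|/r = 2(8.99×10^9)(2.839×10^-6)/(0.0377) = 1.35e6 N/C.

E = 1.35×10^6 N/C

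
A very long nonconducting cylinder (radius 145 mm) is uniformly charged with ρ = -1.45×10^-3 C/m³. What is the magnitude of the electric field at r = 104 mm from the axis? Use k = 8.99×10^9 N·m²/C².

Take a coaxial cylindrical Gaussian surface of radius r = 104 mm and length L (r < R).
Enclosed charge per unit length: λ_enc = ρ·πr² = (-1.45×10^-3)π(0.104)² = -4.927×10^-5 C/m.
Gauss's law: E·2πrL = λ_enc L/ε₀.
E = 2k|λ_enc|/r = 2(8.99×10^9)(4.927e-5)/(0.104) = 8.52×10^6 N/C.

|E| = 8.52×10^6 N/C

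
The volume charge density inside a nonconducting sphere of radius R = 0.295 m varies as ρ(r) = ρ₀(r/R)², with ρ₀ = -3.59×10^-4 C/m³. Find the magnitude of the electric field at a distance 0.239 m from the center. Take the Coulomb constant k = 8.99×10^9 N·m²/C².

Symmetry ⇒ E = E(r) r̂. Gaussian sphere of radius r = 0.239 m (r < R).
Q_enc = ∫₀^r ρ(r')·4πr'² dr' = (4πρ₀/R²) ∫₀^r r'^4 dr' = 4πρ₀ r^5/(5·R²) = -8.085e-6 C.
By Gauss's law, ∮E·dA = E·4πr² = Q_enc/ε₀.
E = k|Q_enc|/r² = (8.99×10^9)(8.085×10^-6)/(0.239)² = 1.27×10^6 N/C.

1.27×10^6 N/C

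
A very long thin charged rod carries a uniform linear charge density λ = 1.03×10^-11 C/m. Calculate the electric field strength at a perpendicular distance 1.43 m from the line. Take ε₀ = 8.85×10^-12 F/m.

0.13 V/m

Take a coaxial cylindrical Gaussian surface of radius r = 1.43 m and length L.
Q_enc = λL, so λ_enc = 1.03×10^-11 C/m.
By Gauss's law (flux through the curved wall only), E·2πrL = λ_enc L/ε₀.
E = |λ_enc|/(2πε₀r) = (1.03e-11)/(2π·8.85×10^-12·1.43) = 0.13 N/C.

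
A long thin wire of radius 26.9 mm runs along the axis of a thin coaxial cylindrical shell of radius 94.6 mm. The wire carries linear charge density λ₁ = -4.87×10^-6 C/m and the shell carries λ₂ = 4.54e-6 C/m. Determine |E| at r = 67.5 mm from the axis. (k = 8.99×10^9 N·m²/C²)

By cylindrical symmetry E is radial; use a coaxial Gaussian cylinder of radius 67.5 mm and length L (between the conductors, 26.9 mm < r < 94.6 mm).
The shell at 94.6 mm lies outside the Gaussian surface, so λ_enc = λ₁ = -4.87×10^-6 C/m.
Gauss's law: E·2πrL = λ_enc L/ε₀.
E = 2k|λ_enc|/r = 2(8.99×10^9)(4.87×10^-6)/(0.0675) = 1.30×10^6 N/C.

1.30×10^6 N/C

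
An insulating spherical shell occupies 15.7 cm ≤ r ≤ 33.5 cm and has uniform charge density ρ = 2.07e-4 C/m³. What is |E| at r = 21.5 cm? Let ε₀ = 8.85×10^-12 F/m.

E = 1.02×10^6 N/C

Use a concentric Gaussian sphere at r = 21.5 cm (within the shell material, 15.7 cm < r < 33.5 cm).
Enclosed charge is the volume from a to r: Q_enc = (4π/3)ρ(r³ − a³) = 5.262e-6 C.
Applying ∮E·dA = Q_enc/ε₀ with Φ = E(4πr²):
E = |Q_enc|/(4πε₀r²) = (5.262×10^-6)/(4π·8.85×10^-12·(0.215)²) = 1.02e6 N/C.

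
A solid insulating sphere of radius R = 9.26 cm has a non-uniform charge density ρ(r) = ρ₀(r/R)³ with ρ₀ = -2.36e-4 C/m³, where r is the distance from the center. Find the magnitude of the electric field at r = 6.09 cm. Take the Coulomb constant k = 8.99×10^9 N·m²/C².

By spherical symmetry E is radial; choose a Gaussian sphere of radius r = 6.09 cm (r < R).
Integrate the density: Q_enc = 4π ∫₀^r ρ₀(r'/R)^3 r'² dr' = 4πρ₀ r^6/(6·R³) = -3.176×10^-8 C.
Applying ∮E·dA = Q_enc/ε₀ with Φ = E(4πr²):
E = k|Q_enc|/r² = (8.99×10^9)(3.176e-8)/(0.0609)² = 7.70×10^4 N/C.

E ≈ 7.70×10^4 N/C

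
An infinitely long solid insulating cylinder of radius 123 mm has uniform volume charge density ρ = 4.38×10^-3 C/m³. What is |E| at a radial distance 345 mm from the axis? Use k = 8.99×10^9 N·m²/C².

1.08×10^7 N/C

Take a coaxial cylindrical Gaussian surface of radius r = 345 mm and length L (r > 123 mm, full cross-section enclosed).
λ_enc = ρ·πR² = (4.38×10^-3)π(0.123)² = 2.082e-4 C/m.
Applying ∮E·dA = Q_enc/ε₀ with the end caps contributing no flux:
E = 2k|λ_enc|/r = 2(8.99×10^9)(2.082×10^-4)/(0.345) = 1.08e7 N/C.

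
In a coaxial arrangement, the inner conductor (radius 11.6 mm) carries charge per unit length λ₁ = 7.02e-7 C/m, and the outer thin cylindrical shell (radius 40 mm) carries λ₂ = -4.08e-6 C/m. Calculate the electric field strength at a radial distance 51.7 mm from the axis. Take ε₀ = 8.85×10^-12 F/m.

Take a coaxial cylindrical Gaussian surface of radius r = 51.7 mm and length L (r > 40 mm, enclosing both).
λ_enc = λ₁ + λ₂ = (7.02×10^-7) + (-4.08e-6) = -3.378×10^-6 C/m.
Applying ∮E·dA = Q_enc/ε₀ with the end caps contributing no flux:
E = |λ_enc|/(2πε₀r) = (3.378×10^-6)/(2π·8.85×10^-12·0.0517) = 1.18×10^6 N/C.

|E| = 1.18×10^6 N/C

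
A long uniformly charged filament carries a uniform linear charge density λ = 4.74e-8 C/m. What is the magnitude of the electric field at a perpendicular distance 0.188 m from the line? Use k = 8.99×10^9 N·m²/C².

Take a coaxial cylindrical Gaussian surface of radius r = 0.188 m and length L.
Q_enc = λL, so λ_enc = 4.74×10^-8 C/m.
Applying ∮E·dA = Q_enc/ε₀ with the end caps contributing no flux:
E = 2k|λ_enc|/r = 2(8.99×10^9)(4.74×10^-8)/(0.188) = 4.53×10^3 N/C.

E ≈ 4.53e3 V/m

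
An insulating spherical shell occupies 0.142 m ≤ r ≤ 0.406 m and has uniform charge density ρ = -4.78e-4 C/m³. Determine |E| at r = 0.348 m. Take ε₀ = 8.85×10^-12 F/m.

By spherical symmetry E is radial; choose a Gaussian sphere of radius r = 0.348 m (within the shell material, 0.142 m < r < 0.406 m).
Enclosed charge is the volume from a to r: Q_enc = (4π/3)ρ(r³ − a³) = -7.865e-5 C.
Since E is radial and uniform over the Gaussian sphere, Φ = E·4πr² = Q_enc/ε₀.
E = |Q_enc|/(4πε₀r²) = (7.865e-5)/(4π·8.85×10^-12·(0.348)²) = 5.84×10^6 N/C.

5.84×10^6 N/C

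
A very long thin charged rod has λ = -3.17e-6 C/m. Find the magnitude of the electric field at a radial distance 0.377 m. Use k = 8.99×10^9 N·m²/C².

Take a coaxial cylindrical Gaussian surface of radius r = 0.377 m and length L.
Q_enc = λL, so λ_enc = -3.17×10^-6 C/m.
Applying ∮E·dA = Q_enc/ε₀ with the end caps contributing no flux:
E = 2k|λ_enc|/r = 2(8.99×10^9)(3.17e-6)/(0.377) = 1.51×10^5 N/C.

|E| ≈ 1.51×10^5 V/m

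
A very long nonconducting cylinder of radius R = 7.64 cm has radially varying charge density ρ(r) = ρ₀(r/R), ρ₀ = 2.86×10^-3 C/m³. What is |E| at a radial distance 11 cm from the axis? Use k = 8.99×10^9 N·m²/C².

By cylindrical symmetry E is radial; use a coaxial Gaussian cylinder of radius 11 cm and length L (r > R, full charge per length enclosed).
λ_enc = 2π ∫₀^R ρ₀(r'/R)^1 r' dr' = 2πρ₀R²/3 = 3.496e-5 C/m.
By Gauss's law (flux through the curved wall only), E·2πrL = λ_enc L/ε₀.
E = 2k|λ_enc|/r = 2(8.99×10^9)(3.496e-5)/(0.11) = 5.71×10^6 N/C.

|E| ≈ 5.71e6 V/m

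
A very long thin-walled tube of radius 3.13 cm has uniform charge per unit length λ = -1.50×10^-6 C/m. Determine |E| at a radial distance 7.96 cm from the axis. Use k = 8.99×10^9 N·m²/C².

3.39e5 N/C

By cylindrical symmetry E is radial; use a coaxial Gaussian cylinder of radius 7.96 cm and length L (r > 3.13 cm).
The full line charge is enclosed: λ_enc = -1.50×10^-6 C/m.
Gauss's law: E·2πrL = λ_enc L/ε₀.
E = 2k|λ_enc|/r = 2(8.99×10^9)(1.50×10^-6)/(0.0796) = 3.39×10^5 N/C.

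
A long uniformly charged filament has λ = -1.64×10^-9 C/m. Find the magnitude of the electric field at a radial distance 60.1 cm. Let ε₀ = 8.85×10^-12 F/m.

Choose a coaxial cylinder of radius r = 60.1 cm (arbitrary length L) as the Gaussian surface.
Q_enc = λL, so λ_enc = -1.64×10^-9 C/m.
Applying ∮E·dA = Q_enc/ε₀ with the end caps contributing no flux:
E = |λ_enc|/(2πε₀r) = (1.64e-9)/(2π·8.85×10^-12·0.601) = 49.1 N/C.

E = 49.1 V/m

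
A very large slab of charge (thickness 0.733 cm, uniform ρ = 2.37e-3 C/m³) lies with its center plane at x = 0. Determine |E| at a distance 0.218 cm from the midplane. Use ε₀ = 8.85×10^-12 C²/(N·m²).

By symmetry E is perpendicular to the slab. A Gaussian pillbox from −0.218 cm to +0.218 cm (face area A) lies entirely within the slab.
Q_enc = ρ·(2x)·A and flux = 2EA, so 2EA = 2ρxA/ε₀ ⇒ E = |ρ|x/ε₀.
E = (2.37×10^-3)(0.00218)/(8.85×10^-12) = 5.84×10^5 N/C.

5.84×10^5 N/C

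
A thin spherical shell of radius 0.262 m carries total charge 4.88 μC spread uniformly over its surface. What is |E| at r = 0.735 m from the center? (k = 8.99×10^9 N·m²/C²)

8.12×10^4 V/m

Take a concentric spherical Gaussian surface of radius r = 0.735 m (r > 0.262 m).
The entire shell is enclosed: Q_enc = 4.88×10^-6 C.
Gauss's law: E·4πr² = Q_enc/ε₀.
E = k|Q_enc|/r² = (8.99×10^9)(4.88e-6)/(0.735)² = 8.12×10^4 N/C.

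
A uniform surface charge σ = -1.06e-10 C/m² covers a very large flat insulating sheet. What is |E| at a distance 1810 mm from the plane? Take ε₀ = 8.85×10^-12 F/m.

Choose a cylindrical pillbox piercing the sheet, end faces (area A) parallel to it.
Only the two end caps contribute flux: Φ = 2EA. With Q_enc = σA, Gauss's law gives E = |σ|/(2ε₀).
E = |σ|/(2ε₀) = (1.06×10^-10)/(2·8.85×10^-12) = 5.99 N/C.

5.99 N/C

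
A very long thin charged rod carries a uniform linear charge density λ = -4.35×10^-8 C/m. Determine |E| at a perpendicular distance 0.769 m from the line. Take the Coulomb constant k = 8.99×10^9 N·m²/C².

E = 1.02×10^3 V/m

Choose a coaxial cylinder of radius r = 0.769 m (arbitrary length L) as the Gaussian surface.
Q_enc = λL, so λ_enc = -4.35×10^-8 C/m.
Gauss's law: E·2πrL = λ_enc L/ε₀.
E = 2k|λ_enc|/r = 2(8.99×10^9)(4.35×10^-8)/(0.769) = 1.02×10^3 N/C.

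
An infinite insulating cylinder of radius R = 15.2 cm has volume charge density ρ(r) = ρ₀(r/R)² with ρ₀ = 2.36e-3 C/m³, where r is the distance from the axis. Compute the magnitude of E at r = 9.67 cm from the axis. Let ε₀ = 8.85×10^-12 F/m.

By cylindrical symmetry E is radial; use a coaxial Gaussian cylinder of radius 9.67 cm and length L (r < R).
Integrating ρ over the cross-section to radius r: λ_enc = (2πρ₀/R²) ∫₀^r r'^3 dr' = 2πρ₀ r^4/(4·R²) = 1.403×10^-5 C/m.
Applying ∮E·dA = Q_enc/ε₀ with the end caps contributing no flux:
E = |λ_enc|/(2πε₀r) = (1.403×10^-5)/(2π·8.85×10^-12·0.0967) = 2.61×10^6 N/C.

E ≈ 2.61×10^6 N/C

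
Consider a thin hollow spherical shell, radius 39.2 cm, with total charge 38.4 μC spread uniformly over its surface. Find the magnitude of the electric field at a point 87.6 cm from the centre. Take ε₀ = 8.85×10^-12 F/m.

Take a concentric spherical Gaussian surface of radius r = 87.6 cm (r > 39.2 cm).
The entire shell is enclosed: Q_enc = 3.84×10^-5 C.
By Gauss's law, ∮E·dA = E·4πr² = Q_enc/ε₀.
E = |Q_enc|/(4πε₀r²) = (3.84×10^-5)/(4π·8.85×10^-12·(0.876)²) = 4.50×10^5 N/C.

4.50e5 N/C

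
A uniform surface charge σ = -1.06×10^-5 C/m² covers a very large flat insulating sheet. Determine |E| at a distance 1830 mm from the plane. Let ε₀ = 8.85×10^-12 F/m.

By planar symmetry E is perpendicular to the sheet and uniform; use a Gaussian pillbox with flat faces of area A on each side of the sheet.
Only the two end caps contribute flux: Φ = 2EA. With Q_enc = σA, Gauss's law gives E = |σ|/(2ε₀).
E = |σ|/(2ε₀) = (1.06×10^-5)/(2·8.85×10^-12) = 5.99×10^5 N/C.

5.99×10^5 N/C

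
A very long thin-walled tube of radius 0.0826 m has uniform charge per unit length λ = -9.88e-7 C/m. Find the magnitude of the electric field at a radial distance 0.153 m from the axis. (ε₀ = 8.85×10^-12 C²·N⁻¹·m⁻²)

Coaxial Gaussian cylinder, radius r = 0.153 m, length L (r > 0.0826 m).
The full line charge is enclosed: λ_enc = -9.88×10^-7 C/m.
Applying ∮E·dA = Q_enc/ε₀ with the end caps contributing no flux:
E = |λ_enc|/(2πε₀r) = (9.88×10^-7)/(2π·8.85×10^-12·0.153) = 1.16×10^5 N/C.

|E| ≈ 1.16e5 V/m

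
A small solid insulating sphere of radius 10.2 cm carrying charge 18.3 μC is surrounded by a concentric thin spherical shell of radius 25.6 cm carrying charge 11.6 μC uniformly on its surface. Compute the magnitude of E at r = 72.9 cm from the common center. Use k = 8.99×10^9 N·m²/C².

Use a concentric Gaussian sphere at r = 72.9 cm (r > 25.6 cm, enclosing both).
Q_enc = (18.3 μC) + (11.6 μC) = 2.99×10^-5 C.
Applying ∮E·dA = Q_enc/ε₀ with Φ = E(4πr²):
E = k|Q_enc|/r² = (8.99×10^9)(2.99×10^-5)/(0.729)² = 5.06×10^5 N/C.

|E| ≈ 5.06×10^5 N/C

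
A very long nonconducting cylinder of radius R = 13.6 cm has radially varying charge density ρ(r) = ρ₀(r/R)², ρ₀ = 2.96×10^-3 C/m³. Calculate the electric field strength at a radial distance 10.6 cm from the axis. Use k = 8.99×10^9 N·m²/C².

Coaxial Gaussian cylinder, radius r = 10.6 cm, length L (r < R).
λ_enc = ∫₀^r ρ(r')·2πr' dr' = (2πρ₀/R²)·r^4/4 = 3.174×10^-5 C/m.
Since E is radial and uniform over the curved surface, Φ = E·2πrL = Q_enc/ε₀ = λ_enc L/ε₀.
E = 2k|λ_enc|/r = 2(8.99×10^9)(3.174×10^-5)/(0.106) = 5.38e6 N/C.

E = 5.38×10^6 N/C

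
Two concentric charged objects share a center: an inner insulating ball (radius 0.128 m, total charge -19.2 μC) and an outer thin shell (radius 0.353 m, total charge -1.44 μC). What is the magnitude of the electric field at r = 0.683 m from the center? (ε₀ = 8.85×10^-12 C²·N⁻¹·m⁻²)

By spherical symmetry E is radial; choose a Gaussian sphere of radius r = 0.683 m (r > 0.353 m, enclosing both).
Q_enc = (-19.2 μC) + (-1.44 μC) = -2.064e-5 C.
Since E is radial and uniform over the Gaussian sphere, Φ = E·4πr² = Q_enc/ε₀.
E = |Q_enc|/(4πε₀r²) = (2.064e-5)/(4π·8.85×10^-12·(0.683)²) = 3.98×10^5 N/C.

|E| ≈ 3.98×10^5 N/C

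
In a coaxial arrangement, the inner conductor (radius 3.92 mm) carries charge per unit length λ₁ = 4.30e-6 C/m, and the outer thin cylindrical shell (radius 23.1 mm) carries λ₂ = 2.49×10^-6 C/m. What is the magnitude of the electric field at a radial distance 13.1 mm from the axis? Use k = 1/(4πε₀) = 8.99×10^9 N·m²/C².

5.90×10^6 N/C

Take a coaxial cylindrical Gaussian surface of radius r = 13.1 mm and length L (between the conductors, 3.92 mm < r < 23.1 mm).
Only the inner wire is enclosed; the outer shell contributes nothing inside itself. λ_enc = λ₁ = 4.30×10^-6 C/m.
Since E is radial and uniform over the curved surface, Φ = E·2πrL = Q_enc/ε₀ = λ_enc L/ε₀.
E = 2k|λ_enc|/r = 2(8.99×10^9)(4.30e-6)/(0.0131) = 5.90×10^6 N/C.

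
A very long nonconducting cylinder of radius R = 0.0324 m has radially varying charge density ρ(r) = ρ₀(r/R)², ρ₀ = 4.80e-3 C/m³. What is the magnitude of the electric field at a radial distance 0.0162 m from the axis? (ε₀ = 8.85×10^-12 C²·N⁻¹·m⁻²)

Take a coaxial cylindrical Gaussian surface of radius r = 0.0162 m and length L (r < R).
Integrating ρ over the cross-section to radius r: λ_enc = (2πρ₀/R²) ∫₀^r r'^3 dr' = 2πρ₀ r^4/(4·R²) = 4.947×10^-7 C/m.
Since E is radial and uniform over the curved surface, Φ = E·2πrL = Q_enc/ε₀ = λ_enc L/ε₀.
E = |λ_enc|/(2πε₀r) = (4.947×10^-7)/(2π·8.85×10^-12·0.0162) = 5.49×10^5 N/C.

|E| ≈ 5.49e5 N/C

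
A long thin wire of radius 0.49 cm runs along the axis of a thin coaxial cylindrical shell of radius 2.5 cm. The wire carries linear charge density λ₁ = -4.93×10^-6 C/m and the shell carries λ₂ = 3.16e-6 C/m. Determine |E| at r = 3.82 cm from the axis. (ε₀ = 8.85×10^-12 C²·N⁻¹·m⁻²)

Coaxial Gaussian cylinder, radius r = 3.82 cm, length L (r > 2.5 cm, enclosing both).
λ_enc = λ₁ + λ₂ = (-4.93×10^-6) + (3.16×10^-6) = -1.77×10^-6 C/m.
Applying ∮E·dA = Q_enc/ε₀ with the end caps contributing no flux:
E = |λ_enc|/(2πε₀r) = (1.77×10^-6)/(2π·8.85×10^-12·0.0382) = 8.33e5 N/C.

8.33×10^5 N/C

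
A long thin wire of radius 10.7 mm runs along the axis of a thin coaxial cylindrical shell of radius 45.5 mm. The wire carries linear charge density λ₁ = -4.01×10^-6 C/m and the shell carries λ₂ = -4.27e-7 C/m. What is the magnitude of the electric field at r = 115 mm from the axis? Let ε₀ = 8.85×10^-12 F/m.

E ≈ 6.94×10^5 N/C

Take a coaxial cylindrical Gaussian surface of radius r = 115 mm and length L (r > 45.5 mm, enclosing both).
λ_enc = λ₁ + λ₂ = (-4.01e-6) + (-4.27e-7) = -4.437e-6 C/m.
Since E is radial and uniform over the curved surface, Φ = E·2πrL = Q_enc/ε₀ = λ_enc L/ε₀.
E = |λ_enc|/(2πε₀r) = (4.437×10^-6)/(2π·8.85×10^-12·0.115) = 6.94e5 N/C.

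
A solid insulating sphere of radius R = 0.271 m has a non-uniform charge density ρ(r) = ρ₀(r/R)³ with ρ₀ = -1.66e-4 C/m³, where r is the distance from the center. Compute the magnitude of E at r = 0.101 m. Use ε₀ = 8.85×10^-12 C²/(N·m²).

E = 1.63e4 N/C

Use a concentric Gaussian sphere at r = 0.101 m (r < R).
Q_enc = ∫₀^r ρ(r')·4πr'² dr' = (4πρ₀/R³) ∫₀^r r'^5 dr' = 4πρ₀ r^6/(6·R³) = -1.854×10^-8 C.
Gauss's law: E·4πr² = Q_enc/ε₀.
E = |Q_enc|/(4πε₀r²) = (1.854×10^-8)/(4π·8.85×10^-12·(0.101)²) = 1.63×10^4 N/C.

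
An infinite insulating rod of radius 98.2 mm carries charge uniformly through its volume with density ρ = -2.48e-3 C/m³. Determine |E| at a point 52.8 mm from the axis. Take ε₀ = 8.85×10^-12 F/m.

|E| ≈ 7.40e6 V/m

Choose a coaxial cylinder of radius r = 52.8 mm (arbitrary length L) as the Gaussian surface (r < R).
Charge inside radius r per length L is ρ·πr²·L, so λ_enc = ρπr² = -2.172e-5 C/m.
Since E is radial and uniform over the curved surface, Φ = E·2πrL = Q_enc/ε₀ = λ_enc L/ε₀.
E = |λ_enc|/(2πε₀r) = (2.172e-5)/(2π·8.85×10^-12·0.0528) = 7.40×10^6 N/C.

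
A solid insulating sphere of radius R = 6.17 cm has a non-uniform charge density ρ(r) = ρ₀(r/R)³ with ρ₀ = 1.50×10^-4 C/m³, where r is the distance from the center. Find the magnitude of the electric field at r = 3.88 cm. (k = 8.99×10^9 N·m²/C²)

Take a concentric spherical Gaussian surface of radius r = 3.88 cm (r < R).
Integrate the density: Q_enc = 4π ∫₀^r ρ₀(r'/R)^3 r'² dr' = 4πρ₀ r^6/(6·R³) = 4.563e-9 C.
Since E is radial and uniform over the Gaussian sphere, Φ = E·4πr² = Q_enc/ε₀.
E = k|Q_enc|/r² = (8.99×10^9)(4.563×10^-9)/(0.0388)² = 2.73e4 N/C.

E ≈ 2.73e4 N/C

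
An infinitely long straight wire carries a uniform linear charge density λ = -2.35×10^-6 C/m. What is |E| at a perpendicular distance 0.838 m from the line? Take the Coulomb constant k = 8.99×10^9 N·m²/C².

E ≈ 5.04×10^4 V/m

Coaxial Gaussian cylinder, radius r = 0.838 m, length L.
Q_enc = λL, so λ_enc = -2.35×10^-6 C/m.
Applying ∮E·dA = Q_enc/ε₀ with the end caps contributing no flux:
E = 2k|λ_enc|/r = 2(8.99×10^9)(2.35e-6)/(0.838) = 5.04×10^4 N/C.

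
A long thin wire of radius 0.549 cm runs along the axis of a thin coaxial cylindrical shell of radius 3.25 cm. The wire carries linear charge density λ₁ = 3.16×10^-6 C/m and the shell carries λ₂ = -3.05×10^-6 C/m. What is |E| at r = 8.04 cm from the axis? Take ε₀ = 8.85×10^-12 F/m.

E ≈ 2.46e4 N/C

By cylindrical symmetry E is radial; use a coaxial Gaussian cylinder of radius 8.04 cm and length L (r > 3.25 cm, enclosing both).
λ_enc = λ₁ + λ₂ = (3.16×10^-6) + (-3.05×10^-6) = 1.10×10^-7 C/m.
Since E is radial and uniform over the curved surface, Φ = E·2πrL = Q_enc/ε₀ = λ_enc L/ε₀.
E = |λ_enc|/(2πε₀r) = (1.10e-7)/(2π·8.85×10^-12·0.0804) = 2.46×10^4 N/C.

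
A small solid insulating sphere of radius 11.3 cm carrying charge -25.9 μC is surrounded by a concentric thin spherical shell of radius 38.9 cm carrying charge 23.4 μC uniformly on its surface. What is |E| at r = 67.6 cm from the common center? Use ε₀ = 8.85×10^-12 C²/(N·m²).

By spherical symmetry E is radial; choose a Gaussian sphere of radius r = 67.6 cm (r > 38.9 cm, enclosing both).
Q_enc = (-25.9 μC) + (23.4 μC) = -2.50e-6 C.
Applying ∮E·dA = Q_enc/ε₀ with Φ = E(4πr²):
E = |Q_enc|/(4πε₀r²) = (2.50×10^-6)/(4π·8.85×10^-12·(0.676)²) = 4.92e4 N/C.

4.92×10^4 V/m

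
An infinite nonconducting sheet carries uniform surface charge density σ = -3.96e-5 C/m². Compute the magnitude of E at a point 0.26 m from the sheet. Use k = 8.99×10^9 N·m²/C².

By planar symmetry E is perpendicular to the sheet and uniform; use a Gaussian pillbox with flat faces of area A on each side of the sheet.
Flux Φ = 2EA and Q_enc = σA, so 2EA = σA/ε₀ ⇒ E = |σ|/(2ε₀), independent of distance.
E = 2πk|σ| = 2π(8.99×10^9)(3.96×10^-5) = 2.24e6 N/C.

E = 2.24e6 N/C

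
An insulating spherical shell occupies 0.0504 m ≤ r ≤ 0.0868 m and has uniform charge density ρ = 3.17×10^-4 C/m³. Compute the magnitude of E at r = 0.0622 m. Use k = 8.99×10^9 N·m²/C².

3.47×10^5 N/C

Symmetry ⇒ E = E(r) r̂. Gaussian sphere of radius r = 0.0622 m (within the shell material, 0.0504 m < r < 0.0868 m).
Enclosed charge is the volume from a to r: Q_enc = (4π/3)ρ(r³ − a³) = 1.495×10^-7 C.
Since E is radial and uniform over the Gaussian sphere, Φ = E·4πr² = Q_enc/ε₀.
E = k|Q_enc|/r² = (8.99×10^9)(1.495×10^-7)/(0.0622)² = 3.47×10^5 N/C.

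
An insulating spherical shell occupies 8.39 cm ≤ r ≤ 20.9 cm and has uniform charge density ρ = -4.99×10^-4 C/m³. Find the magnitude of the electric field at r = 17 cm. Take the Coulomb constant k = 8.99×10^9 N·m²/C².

|E| ≈ 2.81e6 N/C

By spherical symmetry E is radial; choose a Gaussian sphere of radius r = 17 cm (within the shell material, 8.39 cm < r < 20.9 cm).
Only the shell between 8.39 cm and r is enclosed: Q_enc = ρ·(4π/3)(r³ − a³) = (-4.99×10^-4)·(4π/3)·((0.17)³ − (0.0839)³) = -9.035×10^-6 C.
Gauss's law: E·4πr² = Q_enc/ε₀.
E = k|Q_enc|/r² = (8.99×10^9)(9.035×10^-6)/(0.17)² = 2.81×10^6 N/C.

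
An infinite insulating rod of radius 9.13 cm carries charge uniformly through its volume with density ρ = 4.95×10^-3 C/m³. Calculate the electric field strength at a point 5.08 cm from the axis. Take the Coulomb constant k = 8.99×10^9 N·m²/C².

E = 1.42e7 N/C

Coaxial Gaussian cylinder, radius r = 5.08 cm, length L (r < R).
Charge inside radius r per length L is ρ·πr²·L, so λ_enc = ρπr² = 4.013×10^-5 C/m.
Since E is radial and uniform over the curved surface, Φ = E·2πrL = Q_enc/ε₀ = λ_enc L/ε₀.
E = 2k|λ_enc|/r = 2(8.99×10^9)(4.013×10^-5)/(0.0508) = 1.42e7 N/C.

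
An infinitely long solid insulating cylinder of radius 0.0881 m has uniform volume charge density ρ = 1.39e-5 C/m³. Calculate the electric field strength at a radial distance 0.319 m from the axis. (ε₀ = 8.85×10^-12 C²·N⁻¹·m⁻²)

E ≈ 1.91×10^4 N/C

Take a coaxial cylindrical Gaussian surface of radius r = 0.319 m and length L (r > 0.0881 m, full cross-section enclosed).
λ_enc = ρ·πR² = (1.39×10^-5)π(0.0881)² = 3.389e-7 C/m.
By Gauss's law (flux through the curved wall only), E·2πrL = λ_enc L/ε₀.
E = |λ_enc|/(2πε₀r) = (3.389e-7)/(2π·8.85×10^-12·0.319) = 1.91×10^4 N/C.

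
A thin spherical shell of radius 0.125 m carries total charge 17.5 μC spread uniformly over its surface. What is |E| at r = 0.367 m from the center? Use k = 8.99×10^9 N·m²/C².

E ≈ 1.17×10^6 V/m

Take a concentric spherical Gaussian surface of radius r = 0.367 m (r > 0.125 m).
The entire shell is enclosed: Q_enc = 1.75×10^-5 C.
Applying ∮E·dA = Q_enc/ε₀ with Φ = E(4πr²):
E = k|Q_enc|/r² = (8.99×10^9)(1.75×10^-5)/(0.367)² = 1.17e6 N/C.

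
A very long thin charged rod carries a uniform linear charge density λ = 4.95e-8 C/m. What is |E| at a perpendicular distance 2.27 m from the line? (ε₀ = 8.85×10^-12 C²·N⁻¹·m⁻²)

Coaxial Gaussian cylinder, radius r = 2.27 m, length L.
Q_enc = λL, so λ_enc = 4.95×10^-8 C/m.
Gauss's law: E·2πrL = λ_enc L/ε₀.
E = |λ_enc|/(2πε₀r) = (4.95×10^-8)/(2π·8.85×10^-12·2.27) = 392 N/C.

392 N/C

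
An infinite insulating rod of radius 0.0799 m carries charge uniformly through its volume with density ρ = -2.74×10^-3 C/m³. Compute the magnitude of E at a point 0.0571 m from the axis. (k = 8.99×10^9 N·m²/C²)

Choose a coaxial cylinder of radius r = 0.0571 m (arbitrary length L) as the Gaussian surface (r < R).
Charge inside radius r per length L is ρ·πr²·L, so λ_enc = ρπr² = -2.807×10^-5 C/m.
Applying ∮E·dA = Q_enc/ε₀ with the end caps contributing no flux:
E = 2k|λ_enc|/r = 2(8.99×10^9)(2.807×10^-5)/(0.0571) = 8.84×10^6 N/C.

|E| = 8.84e6 V/m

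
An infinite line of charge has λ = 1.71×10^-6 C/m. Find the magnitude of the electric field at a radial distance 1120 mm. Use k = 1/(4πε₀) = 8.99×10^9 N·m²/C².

Take a coaxial cylindrical Gaussian surface of radius r = 1120 mm and length L.
Q_enc = λL, so λ_enc = 1.71×10^-6 C/m.
By Gauss's law (flux through the curved wall only), E·2πrL = λ_enc L/ε₀.
E = 2k|λ_enc|/r = 2(8.99×10^9)(1.71×10^-6)/(1.12) = 2.75e4 N/C.

|E| ≈ 2.75×10^4 N/C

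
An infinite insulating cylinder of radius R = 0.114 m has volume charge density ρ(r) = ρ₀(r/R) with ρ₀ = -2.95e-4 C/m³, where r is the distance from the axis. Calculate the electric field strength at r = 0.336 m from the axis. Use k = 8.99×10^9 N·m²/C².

By cylindrical symmetry E is radial; use a coaxial Gaussian cylinder of radius 0.336 m and length L (r > R, full charge per length enclosed).
λ_enc = 2π ∫₀^R ρ₀(r'/R)^1 r' dr' = 2πρ₀R²/3 = -8.03×10^-6 C/m.
Gauss's law: E·2πrL = λ_enc L/ε₀.
E = 2k|λ_enc|/r = 2(8.99×10^9)(8.03×10^-6)/(0.336) = 4.30×10^5 N/C.

4.30×10^5 N/C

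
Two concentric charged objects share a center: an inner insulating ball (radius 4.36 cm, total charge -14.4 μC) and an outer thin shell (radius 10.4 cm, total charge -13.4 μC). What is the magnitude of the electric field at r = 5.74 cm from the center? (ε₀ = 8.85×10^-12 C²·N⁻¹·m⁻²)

By spherical symmetry E is radial; choose a Gaussian sphere of radius r = 5.74 cm (between the bodies, 4.36 cm < r < 10.4 cm).
The shell at 10.4 cm lies outside the Gaussian surface, so Q_enc = -14.4 μC = -1.44×10^-5 C.
Since E is radial and uniform over the Gaussian sphere, Φ = E·4πr² = Q_enc/ε₀.
E = |Q_enc|/(4πε₀r²) = (1.44×10^-5)/(4π·8.85×10^-12·(0.0574)²) = 3.93e7 N/C.

E ≈ 3.93×10^7 N/C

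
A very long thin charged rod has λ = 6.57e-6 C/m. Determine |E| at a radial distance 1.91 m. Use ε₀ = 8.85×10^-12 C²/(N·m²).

|E| = 6.19×10^4 N/C

Coaxial Gaussian cylinder, radius r = 1.91 m, length L.
Q_enc = λL, so λ_enc = 6.57×10^-6 C/m.
By Gauss's law (flux through the curved wall only), E·2πrL = λ_enc L/ε₀.
E = |λ_enc|/(2πε₀r) = (6.57×10^-6)/(2π·8.85×10^-12·1.91) = 6.19e4 N/C.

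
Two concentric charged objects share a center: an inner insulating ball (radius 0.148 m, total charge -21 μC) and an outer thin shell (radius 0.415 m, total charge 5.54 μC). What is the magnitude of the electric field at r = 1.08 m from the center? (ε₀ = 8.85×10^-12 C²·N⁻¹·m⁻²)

E = 1.19×10^5 N/C

Use a concentric Gaussian sphere at r = 1.08 m (r > 0.415 m, enclosing both).
Q_enc = (-21 μC) + (5.54 μC) = -1.546×10^-5 C.
By Gauss's law, ∮E·dA = E·4πr² = Q_enc/ε₀.
E = |Q_enc|/(4πε₀r²) = (1.546×10^-5)/(4π·8.85×10^-12·(1.08)²) = 1.19×10^5 N/C.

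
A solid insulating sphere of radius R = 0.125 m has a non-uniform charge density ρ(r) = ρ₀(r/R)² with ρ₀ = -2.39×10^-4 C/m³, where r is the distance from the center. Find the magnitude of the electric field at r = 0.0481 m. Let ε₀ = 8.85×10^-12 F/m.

|E| ≈ 3.85×10^4 N/C

By spherical symmetry E is radial; choose a Gaussian sphere of radius r = 0.0481 m (r < R).
Integrate the density: Q_enc = 4π ∫₀^r ρ₀(r'/R)^2 r'² dr' = 4πρ₀ r^5/(5·R²) = -9.898×10^-9 C.
By Gauss's law, ∮E·dA = E·4πr² = Q_enc/ε₀.
E = |Q_enc|/(4πε₀r²) = (9.898e-9)/(4π·8.85×10^-12·(0.0481)²) = 3.85×10^4 N/C.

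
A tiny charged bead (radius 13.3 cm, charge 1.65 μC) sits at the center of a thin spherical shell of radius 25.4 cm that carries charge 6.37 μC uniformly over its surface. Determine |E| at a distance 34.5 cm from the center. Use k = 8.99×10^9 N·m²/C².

E = 6.06e5 V/m

Symmetry ⇒ E = E(r) r̂. Gaussian sphere of radius r = 34.5 cm (r > 25.4 cm, enclosing both).
Q_enc = (1.65 μC) + (6.37 μC) = 8.02e-6 C.
Applying ∮E·dA = Q_enc/ε₀ with Φ = E(4πr²):
E = k|Q_enc|/r² = (8.99×10^9)(8.02×10^-6)/(0.345)² = 6.06×10^5 N/C.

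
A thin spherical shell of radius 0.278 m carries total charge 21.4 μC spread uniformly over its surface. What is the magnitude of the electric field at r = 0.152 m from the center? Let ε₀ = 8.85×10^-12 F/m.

E = 0

By spherical symmetry E is radial; choose a Gaussian sphere of radius r = 0.152 m (inside the shell, r < 0.278 m).
No charge lies within this surface, so Q_enc = 0 and Gauss's law gives E·4πr² = 0 ⇒ E = 0.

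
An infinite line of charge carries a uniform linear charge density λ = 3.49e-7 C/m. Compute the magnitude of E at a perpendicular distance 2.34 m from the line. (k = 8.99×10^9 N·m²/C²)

E ≈ 2.68×10^3 N/C

Take a coaxial cylindrical Gaussian surface of radius r = 2.34 m and length L.
Q_enc = λL, so λ_enc = 3.49×10^-7 C/m.
Applying ∮E·dA = Q_enc/ε₀ with the end caps contributing no flux:
E = 2k|λ_enc|/r = 2(8.99×10^9)(3.49×10^-7)/(2.34) = 2.68e3 N/C.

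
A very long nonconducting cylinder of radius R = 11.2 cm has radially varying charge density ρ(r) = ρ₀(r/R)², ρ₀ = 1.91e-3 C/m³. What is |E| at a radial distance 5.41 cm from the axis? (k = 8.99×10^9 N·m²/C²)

Choose a coaxial cylinder of radius r = 5.41 cm (arbitrary length L) as the Gaussian surface (r < R).
Integrating ρ over the cross-section to radius r: λ_enc = (2πρ₀/R²) ∫₀^r r'^3 dr' = 2πρ₀ r^4/(4·R²) = 2.049e-6 C/m.
Applying ∮E·dA = Q_enc/ε₀ with the end caps contributing no flux:
E = 2k|λ_enc|/r = 2(8.99×10^9)(2.049×10^-6)/(0.0541) = 6.81e5 N/C.

|E| = 6.81×10^5 N/C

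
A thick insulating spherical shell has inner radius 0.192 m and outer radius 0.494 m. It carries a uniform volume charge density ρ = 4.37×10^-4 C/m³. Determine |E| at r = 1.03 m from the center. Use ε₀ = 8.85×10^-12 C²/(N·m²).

Use a concentric Gaussian sphere at r = 1.03 m (r > 0.494 m, enclosing the whole shell).
Q_enc = ρ·(4π/3)(b³ − a³) = (4.37×10^-4)·(4π/3)·((0.494)³ − (0.192)³) = 2.077×10^-4 C.
Applying ∮E·dA = Q_enc/ε₀ with Φ = E(4πr²):
E = |Q_enc|/(4πε₀r²) = (2.077e-4)/(4π·8.85×10^-12·(1.03)²) = 1.76×10^6 N/C.

E = 1.76e6 N/C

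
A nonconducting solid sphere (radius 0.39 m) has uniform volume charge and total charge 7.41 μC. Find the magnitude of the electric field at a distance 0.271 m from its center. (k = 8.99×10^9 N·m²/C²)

Symmetry ⇒ E = E(r) r̂. Gaussian sphere of radius r = 0.271 m (r < R).
Only the charge within r is enclosed: Q_enc = Q·(r/R)³ = (7.41 μC)·(0.271 m/0.39 m)³ = 2.486×10^-6 C.
Since E is radial and uniform over the Gaussian sphere, Φ = E·4πr² = Q_enc/ε₀.
E = k|Q_enc|/r² = (8.99×10^9)(2.486×10^-6)/(0.271)² = 3.04×10^5 N/C.

3.04×10^5 N/C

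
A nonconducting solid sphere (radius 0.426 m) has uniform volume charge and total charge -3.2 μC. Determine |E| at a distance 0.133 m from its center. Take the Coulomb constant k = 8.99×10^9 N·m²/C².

Symmetry ⇒ E = E(r) r̂. Gaussian sphere of radius r = 0.133 m (r < R).
For a uniform sphere the enclosed fraction is (r/R)³, so Q_enc = (-3.2 μC)(0.133/0.426)³ = -9.738×10^-8 C.
Gauss's law: E·4πr² = Q_enc/ε₀.
E = k|Q_enc|/r² = (8.99×10^9)(9.738×10^-8)/(0.133)² = 4.95e4 N/C.

E ≈ 4.95×10^4 N/C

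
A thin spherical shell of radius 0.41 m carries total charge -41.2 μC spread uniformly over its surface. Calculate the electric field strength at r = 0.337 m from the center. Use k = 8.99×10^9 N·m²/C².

Use a concentric Gaussian sphere at r = 0.337 m (inside the shell, r < 0.41 m).
All the charge is outside the Gaussian surface: Q_enc = 0, hence E = 0 everywhere inside the shell.

E = 0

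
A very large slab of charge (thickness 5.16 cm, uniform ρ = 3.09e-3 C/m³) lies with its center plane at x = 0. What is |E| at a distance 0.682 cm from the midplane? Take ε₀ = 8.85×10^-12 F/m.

2.38e6 V/m

By symmetry E is perpendicular to the slab. A Gaussian pillbox from −0.682 cm to +0.682 cm (face area A) lies entirely within the slab.
Q_enc = ρ·(2x)·A and flux = 2EA, so 2EA = 2ρxA/ε₀ ⇒ E = |ρ|x/ε₀.
E = (3.09×10^-3)(0.00682)/(8.85×10^-12) = 2.38e6 N/C.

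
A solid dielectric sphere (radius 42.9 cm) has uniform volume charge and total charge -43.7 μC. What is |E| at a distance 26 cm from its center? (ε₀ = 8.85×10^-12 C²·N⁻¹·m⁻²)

Take a concentric spherical Gaussian surface of radius r = 26 cm (r < R).
Only the charge within r is enclosed: Q_enc = Q·(r/R)³ = (-43.7 μC)·(26 cm/42.9 cm)³ = -9.728×10^-6 C.
By Gauss's law, ∮E·dA = E·4πr² = Q_enc/ε₀.
E = |Q_enc|/(4πε₀r²) = (9.728×10^-6)/(4π·8.85×10^-12·(0.26)²) = 1.29×10^6 N/C.

|E| = 1.29×10^6 V/m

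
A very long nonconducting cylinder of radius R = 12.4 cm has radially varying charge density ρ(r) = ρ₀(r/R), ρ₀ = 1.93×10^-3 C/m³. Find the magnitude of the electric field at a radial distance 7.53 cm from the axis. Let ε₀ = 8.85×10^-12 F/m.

Choose a coaxial cylinder of radius r = 7.53 cm (arbitrary length L) as the Gaussian surface (r < R).
Integrating ρ over the cross-section to radius r: λ_enc = (2πρ₀/R) ∫₀^r r'^2 dr' = 2πρ₀ r^3/(3·R) = 1.392×10^-5 C/m.
By Gauss's law (flux through the curved wall only), E·2πrL = λ_enc L/ε₀.
E = |λ_enc|/(2πε₀r) = (1.392e-5)/(2π·8.85×10^-12·0.0753) = 3.32×10^6 N/C.

E ≈ 3.32×10^6 N/C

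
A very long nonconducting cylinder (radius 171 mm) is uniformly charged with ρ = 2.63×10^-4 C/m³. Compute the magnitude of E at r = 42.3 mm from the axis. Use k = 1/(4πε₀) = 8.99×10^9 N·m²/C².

By cylindrical symmetry E is radial; use a coaxial Gaussian cylinder of radius 42.3 mm and length L (r < R).
Charge inside radius r per length L is ρ·πr²·L, so λ_enc = ρπr² = 1.478×10^-6 C/m.
Since E is radial and uniform over the curved surface, Φ = E·2πrL = Q_enc/ε₀ = λ_enc L/ε₀.
E = 2k|λ_enc|/r = 2(8.99×10^9)(1.478×10^-6)/(0.0423) = 6.28×10^5 N/C.

|E| = 6.28e5 N/C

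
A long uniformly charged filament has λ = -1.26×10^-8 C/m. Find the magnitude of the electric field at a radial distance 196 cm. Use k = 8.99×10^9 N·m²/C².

By cylindrical symmetry E is radial; use a coaxial Gaussian cylinder of radius 196 cm and length L.
Q_enc = λL, so λ_enc = -1.26×10^-8 C/m.
Since E is radial and uniform over the curved surface, Φ = E·2πrL = Q_enc/ε₀ = λ_enc L/ε₀.
E = 2k|λ_enc|/r = 2(8.99×10^9)(1.26×10^-8)/(1.96) = 116 N/C.

|E| = 116 N/C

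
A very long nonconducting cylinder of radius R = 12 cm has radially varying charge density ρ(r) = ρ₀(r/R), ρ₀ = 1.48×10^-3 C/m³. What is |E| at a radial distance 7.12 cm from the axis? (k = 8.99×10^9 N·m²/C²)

E = 2.35×10^6 N/C

By cylindrical symmetry E is radial; use a coaxial Gaussian cylinder of radius 7.12 cm and length L (r < R).
Integrating ρ over the cross-section to radius r: λ_enc = (2πρ₀/R) ∫₀^r r'^2 dr' = 2πρ₀ r^3/(3·R) = 9.324×10^-6 C/m.
Since E is radial and uniform over the curved surface, Φ = E·2πrL = Q_enc/ε₀ = λ_enc L/ε₀.
E = 2k|λ_enc|/r = 2(8.99×10^9)(9.324e-6)/(0.0712) = 2.35e6 N/C.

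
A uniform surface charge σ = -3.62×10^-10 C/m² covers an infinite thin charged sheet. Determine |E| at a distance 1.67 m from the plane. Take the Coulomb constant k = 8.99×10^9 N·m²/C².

|E| ≈ 20.4 V/m

By planar symmetry E is perpendicular to the sheet and uniform; use a Gaussian pillbox with flat faces of area A on each side of the sheet.
Only the two end caps contribute flux: Φ = 2EA. With Q_enc = σA, Gauss's law gives E = |σ|/(2ε₀).
E = 2πk|σ| = 2π(8.99×10^9)(3.62×10^-10) = 20.4 N/C.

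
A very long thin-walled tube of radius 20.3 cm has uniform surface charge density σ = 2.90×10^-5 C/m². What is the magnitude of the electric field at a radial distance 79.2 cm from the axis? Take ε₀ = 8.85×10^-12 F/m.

E = 8.40×10^5 V/m

Coaxial Gaussian cylinder, radius r = 79.2 cm, length L (r > 20.3 cm).
The whole shell is enclosed: λ_enc = σ·2πR = (2.90×10^-5)·2π·(0.203) = 3.699×10^-5 C/m.
Gauss's law: E·2πrL = λ_enc L/ε₀.
E = |λ_enc|/(2πε₀r) = (3.699×10^-5)/(2π·8.85×10^-12·0.792) = 8.40×10^5 N/C.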